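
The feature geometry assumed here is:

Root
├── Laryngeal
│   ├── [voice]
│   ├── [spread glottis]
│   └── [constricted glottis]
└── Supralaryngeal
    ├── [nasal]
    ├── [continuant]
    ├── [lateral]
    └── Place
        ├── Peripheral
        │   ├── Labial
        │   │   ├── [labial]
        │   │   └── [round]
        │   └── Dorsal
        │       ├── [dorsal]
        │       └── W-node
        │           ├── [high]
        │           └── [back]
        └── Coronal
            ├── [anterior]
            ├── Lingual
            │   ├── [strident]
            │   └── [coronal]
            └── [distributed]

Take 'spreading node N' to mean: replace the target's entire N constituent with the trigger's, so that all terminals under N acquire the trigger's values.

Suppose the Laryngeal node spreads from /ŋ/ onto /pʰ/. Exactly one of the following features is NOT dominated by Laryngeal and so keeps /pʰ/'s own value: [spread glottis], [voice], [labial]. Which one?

The terminals dominated by Laryngeal are [voice], [spread glottis], [constricted glottis].
Spreading Laryngeal replaces [spread glottis], [voice] with the trigger's values, since each sits inside the Laryngeal constituent.
[labial] attaches under Labial, not under Laryngeal, so /pʰ/ retains its own value for [labial].

[labial]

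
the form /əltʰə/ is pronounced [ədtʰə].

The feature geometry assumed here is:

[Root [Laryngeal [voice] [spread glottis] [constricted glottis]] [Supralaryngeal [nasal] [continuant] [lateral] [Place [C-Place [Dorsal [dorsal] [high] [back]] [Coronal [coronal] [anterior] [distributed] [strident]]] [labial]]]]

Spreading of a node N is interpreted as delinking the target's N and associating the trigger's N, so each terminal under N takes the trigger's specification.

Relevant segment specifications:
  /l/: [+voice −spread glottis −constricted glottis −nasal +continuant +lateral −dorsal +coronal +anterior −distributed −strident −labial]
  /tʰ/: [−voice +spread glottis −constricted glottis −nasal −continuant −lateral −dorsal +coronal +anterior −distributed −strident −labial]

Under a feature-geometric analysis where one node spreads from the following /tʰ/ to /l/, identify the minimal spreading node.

Supralaryngeal

/l/ and [d] differ in [continuant], [lateral]; every other specified feature is identical.
The smallest constituent containing every changed terminal is Supralaryngeal — each of its daughters lacks at least one of the affected features.
If Supralaryngeal spreads, every terminal under it takes /tʰ/'s value, producing [d] as observed.
Had Root spread, [spread glottis], [voice] would have taken /tʰ/'s values; they stay as in /l/, confirming the spreading constituent is exactly Supralaryngeal.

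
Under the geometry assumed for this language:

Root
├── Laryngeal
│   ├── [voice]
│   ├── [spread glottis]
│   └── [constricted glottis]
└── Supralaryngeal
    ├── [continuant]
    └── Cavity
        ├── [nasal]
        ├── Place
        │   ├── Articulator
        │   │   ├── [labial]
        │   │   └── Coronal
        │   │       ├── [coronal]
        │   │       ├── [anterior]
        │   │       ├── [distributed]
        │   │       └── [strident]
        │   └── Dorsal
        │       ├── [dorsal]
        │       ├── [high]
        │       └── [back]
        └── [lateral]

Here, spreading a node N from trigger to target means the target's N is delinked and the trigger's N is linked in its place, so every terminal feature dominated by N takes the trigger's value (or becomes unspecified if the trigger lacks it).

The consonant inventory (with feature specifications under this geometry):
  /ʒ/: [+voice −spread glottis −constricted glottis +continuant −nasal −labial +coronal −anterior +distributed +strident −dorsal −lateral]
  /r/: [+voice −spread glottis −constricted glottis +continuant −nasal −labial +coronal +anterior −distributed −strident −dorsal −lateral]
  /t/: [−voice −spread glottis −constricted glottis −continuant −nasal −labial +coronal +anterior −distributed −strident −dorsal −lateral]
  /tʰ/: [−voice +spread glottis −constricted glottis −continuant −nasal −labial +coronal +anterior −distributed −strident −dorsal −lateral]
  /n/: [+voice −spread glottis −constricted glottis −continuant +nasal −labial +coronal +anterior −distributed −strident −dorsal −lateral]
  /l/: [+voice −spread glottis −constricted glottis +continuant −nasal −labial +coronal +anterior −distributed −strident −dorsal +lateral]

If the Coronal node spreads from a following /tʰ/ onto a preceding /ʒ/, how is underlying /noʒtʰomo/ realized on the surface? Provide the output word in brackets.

[nortʰomo]

Terminals under Coronal in this geometry: [coronal], [anterior], [distributed], [strident].
After delinking /ʒ/'s Coronal and linking /tʰ/'s, the affected terminals become [+coronal], [+anterior], [−distributed], [−strident]; [voice], [spread glottis], [constricted glottis], … (outside Coronal) are retained from /ʒ/.
Among the inventory, only /r/ has exactly this specification, giving the surface form [nortʰomo].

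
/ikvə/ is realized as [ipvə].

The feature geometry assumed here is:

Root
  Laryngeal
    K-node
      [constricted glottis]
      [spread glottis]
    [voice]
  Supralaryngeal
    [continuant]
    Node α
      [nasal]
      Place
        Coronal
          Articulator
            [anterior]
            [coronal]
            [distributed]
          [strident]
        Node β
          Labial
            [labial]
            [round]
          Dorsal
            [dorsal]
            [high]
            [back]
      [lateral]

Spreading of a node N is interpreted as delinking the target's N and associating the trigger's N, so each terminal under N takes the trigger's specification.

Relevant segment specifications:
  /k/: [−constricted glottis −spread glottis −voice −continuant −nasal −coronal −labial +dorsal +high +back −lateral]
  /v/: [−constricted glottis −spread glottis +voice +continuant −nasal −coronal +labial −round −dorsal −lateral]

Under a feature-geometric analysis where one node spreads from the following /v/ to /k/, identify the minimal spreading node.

Comparing /k/ with its surface form [p], the features that change are [labial], [round], [dorsal], [high], [back].
These terminals are all dominated by Node β, and no proper subconstituent of Node β covers them all; Node β is their lowest common ancestor.
Delinking /k/'s Node β and associating /v/'s Node β gives precisely the feature bundle of [p].
[continuant], [voice] stay as in /k/ although /v/ differs there, so no node dominating them spread; among the remaining candidates Node β is the lowest that derives the output.

Node β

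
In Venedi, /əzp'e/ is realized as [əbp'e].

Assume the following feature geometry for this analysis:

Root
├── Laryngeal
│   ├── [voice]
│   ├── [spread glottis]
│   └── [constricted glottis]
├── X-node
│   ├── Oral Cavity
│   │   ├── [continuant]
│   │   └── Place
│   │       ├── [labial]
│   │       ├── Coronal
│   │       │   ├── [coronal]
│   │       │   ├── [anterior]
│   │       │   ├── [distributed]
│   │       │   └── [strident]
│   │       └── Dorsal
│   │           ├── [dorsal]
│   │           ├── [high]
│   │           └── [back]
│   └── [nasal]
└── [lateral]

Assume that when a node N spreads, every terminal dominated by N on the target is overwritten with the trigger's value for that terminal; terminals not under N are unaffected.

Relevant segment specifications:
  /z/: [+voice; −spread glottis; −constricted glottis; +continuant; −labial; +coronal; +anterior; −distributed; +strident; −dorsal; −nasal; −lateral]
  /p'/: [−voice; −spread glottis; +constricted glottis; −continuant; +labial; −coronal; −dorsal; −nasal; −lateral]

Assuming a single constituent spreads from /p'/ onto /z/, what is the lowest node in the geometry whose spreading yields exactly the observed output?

Oral Cavity

Comparing /z/ with its surface form [b], the features that change are [continuant], [labial], [coronal], [anterior], [distributed], [strident].
Tracing each changed feature up the tree, the paths first meet at Oral Cavity; any lower node misses at least one of them.
Delinking /z/'s Oral Cavity and associating /p'/'s Oral Cavity gives precisely the feature bundle of [b].
[constricted glottis], [voice] stay as in /z/ although /p'/ differs there, so no node dominating them spread; among the remaining candidates Oral Cavity is the lowest that derives the output.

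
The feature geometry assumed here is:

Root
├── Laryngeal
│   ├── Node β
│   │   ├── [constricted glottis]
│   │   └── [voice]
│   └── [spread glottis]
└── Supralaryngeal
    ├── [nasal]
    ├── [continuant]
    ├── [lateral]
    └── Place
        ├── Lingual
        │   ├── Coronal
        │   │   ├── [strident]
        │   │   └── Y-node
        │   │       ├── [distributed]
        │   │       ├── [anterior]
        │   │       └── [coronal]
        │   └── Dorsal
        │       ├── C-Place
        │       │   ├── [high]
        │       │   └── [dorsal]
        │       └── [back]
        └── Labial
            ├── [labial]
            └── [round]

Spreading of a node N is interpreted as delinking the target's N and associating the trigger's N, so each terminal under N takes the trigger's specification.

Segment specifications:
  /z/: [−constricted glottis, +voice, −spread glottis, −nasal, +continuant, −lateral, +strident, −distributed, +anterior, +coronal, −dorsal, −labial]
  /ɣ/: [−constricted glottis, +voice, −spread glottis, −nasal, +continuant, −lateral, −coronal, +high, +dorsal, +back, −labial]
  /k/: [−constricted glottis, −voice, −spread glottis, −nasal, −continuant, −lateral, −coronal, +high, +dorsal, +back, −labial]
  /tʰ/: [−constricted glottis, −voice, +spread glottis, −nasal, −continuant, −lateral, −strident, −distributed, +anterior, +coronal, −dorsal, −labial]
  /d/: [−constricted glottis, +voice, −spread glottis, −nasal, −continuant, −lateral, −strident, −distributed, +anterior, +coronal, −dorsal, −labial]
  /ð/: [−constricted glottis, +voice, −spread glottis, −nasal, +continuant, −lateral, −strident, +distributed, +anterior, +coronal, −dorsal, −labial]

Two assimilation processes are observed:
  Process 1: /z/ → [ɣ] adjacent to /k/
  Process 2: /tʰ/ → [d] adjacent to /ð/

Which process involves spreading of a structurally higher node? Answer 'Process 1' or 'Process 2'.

Process 2

Process 1: the features that change are [coronal], [anterior], [distributed], [strident], [dorsal], [high], [back]; the minimal node is Lingual (depth 3).
Process 2 alters [voice], [spread glottis]; the lowest common ancestor is Laryngeal (depth 1 from Root).
Laryngeal is closer to Root than Lingual, so Process 2 spreads the higher node.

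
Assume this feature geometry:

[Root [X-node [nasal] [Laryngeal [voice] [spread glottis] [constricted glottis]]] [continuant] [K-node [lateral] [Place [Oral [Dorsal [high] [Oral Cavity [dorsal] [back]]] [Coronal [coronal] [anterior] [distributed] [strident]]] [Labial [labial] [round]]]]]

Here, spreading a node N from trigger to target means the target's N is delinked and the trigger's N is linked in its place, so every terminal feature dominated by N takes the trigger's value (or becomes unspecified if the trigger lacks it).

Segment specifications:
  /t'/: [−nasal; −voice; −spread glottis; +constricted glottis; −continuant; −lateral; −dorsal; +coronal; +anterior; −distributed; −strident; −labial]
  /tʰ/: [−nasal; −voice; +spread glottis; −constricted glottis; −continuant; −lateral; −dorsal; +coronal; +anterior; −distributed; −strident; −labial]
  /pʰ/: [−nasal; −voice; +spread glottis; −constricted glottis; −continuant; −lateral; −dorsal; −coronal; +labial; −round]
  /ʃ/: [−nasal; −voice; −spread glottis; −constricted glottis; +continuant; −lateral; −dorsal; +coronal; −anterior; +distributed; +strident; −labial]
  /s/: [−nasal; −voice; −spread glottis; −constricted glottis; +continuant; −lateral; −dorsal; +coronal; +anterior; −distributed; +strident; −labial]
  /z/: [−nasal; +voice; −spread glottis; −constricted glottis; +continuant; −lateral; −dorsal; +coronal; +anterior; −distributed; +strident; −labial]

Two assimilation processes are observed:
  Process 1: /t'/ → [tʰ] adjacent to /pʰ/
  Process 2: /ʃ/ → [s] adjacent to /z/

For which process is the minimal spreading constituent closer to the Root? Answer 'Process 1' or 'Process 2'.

Process 1

Process 1 alters [spread glottis], [constricted glottis]; the lowest common ancestor is Laryngeal (depth 2 from Root).
Process 2 alters [anterior], [distributed]; the lowest common ancestor is Coronal (depth 4 from Root).
Laryngeal is closer to Root than Coronal, so Process 1 spreads the higher node.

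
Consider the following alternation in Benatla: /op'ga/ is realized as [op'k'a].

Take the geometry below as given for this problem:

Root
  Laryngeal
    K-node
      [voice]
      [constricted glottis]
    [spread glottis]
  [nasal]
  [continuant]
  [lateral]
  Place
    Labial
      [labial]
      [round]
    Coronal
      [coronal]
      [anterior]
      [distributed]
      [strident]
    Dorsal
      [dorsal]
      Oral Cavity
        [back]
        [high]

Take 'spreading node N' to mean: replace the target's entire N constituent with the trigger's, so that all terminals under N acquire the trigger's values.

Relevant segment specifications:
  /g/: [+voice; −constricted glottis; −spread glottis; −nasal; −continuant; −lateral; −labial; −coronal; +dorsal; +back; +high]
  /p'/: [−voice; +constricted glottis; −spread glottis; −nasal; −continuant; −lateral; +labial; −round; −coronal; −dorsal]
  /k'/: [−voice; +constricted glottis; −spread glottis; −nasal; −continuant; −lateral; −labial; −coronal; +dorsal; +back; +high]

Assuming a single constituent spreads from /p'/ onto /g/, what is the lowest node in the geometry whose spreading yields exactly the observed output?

/g/ and [k'] differ in [voice], [constricted glottis]; every other specified feature is identical.
The smallest constituent containing every changed terminal is K-node — each of its daughters lacks at least one of the affected features.
If K-node spreads, every terminal under it takes /p'/'s value, producing [k'] as observed.
[dorsal], [labial] stay as in /g/ although /p'/ differs there, so no node dominating them spread; among the remaining candidates K-node is the lowest that derives the output.

K-node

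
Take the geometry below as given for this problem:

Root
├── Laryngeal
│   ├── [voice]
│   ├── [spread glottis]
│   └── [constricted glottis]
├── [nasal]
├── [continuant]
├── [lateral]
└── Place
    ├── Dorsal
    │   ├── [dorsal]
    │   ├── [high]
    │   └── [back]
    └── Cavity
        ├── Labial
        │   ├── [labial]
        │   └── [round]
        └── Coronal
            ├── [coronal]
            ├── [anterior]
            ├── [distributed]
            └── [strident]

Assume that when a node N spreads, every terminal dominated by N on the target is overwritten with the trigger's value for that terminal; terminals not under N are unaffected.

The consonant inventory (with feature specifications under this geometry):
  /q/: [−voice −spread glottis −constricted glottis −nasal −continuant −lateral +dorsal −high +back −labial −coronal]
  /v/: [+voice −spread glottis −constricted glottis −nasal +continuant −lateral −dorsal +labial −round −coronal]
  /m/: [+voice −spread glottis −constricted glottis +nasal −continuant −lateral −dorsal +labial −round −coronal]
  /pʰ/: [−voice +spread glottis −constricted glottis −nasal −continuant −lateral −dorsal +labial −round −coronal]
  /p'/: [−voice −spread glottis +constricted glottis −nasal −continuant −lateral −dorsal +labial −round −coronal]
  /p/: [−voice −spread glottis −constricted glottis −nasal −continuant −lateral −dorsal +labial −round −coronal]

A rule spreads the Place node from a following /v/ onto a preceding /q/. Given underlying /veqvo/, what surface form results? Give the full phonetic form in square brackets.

[vepvo]

Terminals under Place in this geometry: [dorsal], [high], [back], [labial], [round], [coronal], [anterior], [distributed], [strident].
After delinking /q/'s Place and linking /v/'s, the affected terminals become [−dorsal], [+labial], [−round], [−coronal]; [voice], [spread glottis], [constricted glottis], … (outside Place) are retained from /q/.
This feature bundle is that of [p], so /veqvo/ surfaces as [vepvo].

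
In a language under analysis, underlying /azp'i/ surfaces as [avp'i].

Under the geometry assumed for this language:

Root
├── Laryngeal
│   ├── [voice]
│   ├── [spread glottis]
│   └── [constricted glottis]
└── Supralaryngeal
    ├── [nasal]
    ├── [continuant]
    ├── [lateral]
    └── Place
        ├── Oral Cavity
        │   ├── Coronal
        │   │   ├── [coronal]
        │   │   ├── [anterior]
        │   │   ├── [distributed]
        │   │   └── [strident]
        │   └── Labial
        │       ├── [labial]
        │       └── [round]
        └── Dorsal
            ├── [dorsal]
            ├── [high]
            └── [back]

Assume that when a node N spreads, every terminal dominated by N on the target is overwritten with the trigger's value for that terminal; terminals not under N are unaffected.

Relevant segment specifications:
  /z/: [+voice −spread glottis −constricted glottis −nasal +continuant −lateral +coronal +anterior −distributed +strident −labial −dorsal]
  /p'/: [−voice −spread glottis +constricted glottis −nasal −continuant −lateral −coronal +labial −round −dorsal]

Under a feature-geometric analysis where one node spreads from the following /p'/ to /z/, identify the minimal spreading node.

Oral Cavity

Feature comparison: [labial], [round], [coronal], [anterior], [distributed], [strident] differ between /z/ and [v]; the remaining terminals match.
Tracing each changed feature up the tree, the paths first meet at Oral Cavity; any lower node misses at least one of them.
If Oral Cavity spreads, every terminal under it takes /p'/'s value, producing [v] as observed.
[continuant], [constricted glottis] stay as in /z/ although /p'/ differs there, so no node dominating them spread; among the remaining candidates Oral Cavity is the lowest that derives the output.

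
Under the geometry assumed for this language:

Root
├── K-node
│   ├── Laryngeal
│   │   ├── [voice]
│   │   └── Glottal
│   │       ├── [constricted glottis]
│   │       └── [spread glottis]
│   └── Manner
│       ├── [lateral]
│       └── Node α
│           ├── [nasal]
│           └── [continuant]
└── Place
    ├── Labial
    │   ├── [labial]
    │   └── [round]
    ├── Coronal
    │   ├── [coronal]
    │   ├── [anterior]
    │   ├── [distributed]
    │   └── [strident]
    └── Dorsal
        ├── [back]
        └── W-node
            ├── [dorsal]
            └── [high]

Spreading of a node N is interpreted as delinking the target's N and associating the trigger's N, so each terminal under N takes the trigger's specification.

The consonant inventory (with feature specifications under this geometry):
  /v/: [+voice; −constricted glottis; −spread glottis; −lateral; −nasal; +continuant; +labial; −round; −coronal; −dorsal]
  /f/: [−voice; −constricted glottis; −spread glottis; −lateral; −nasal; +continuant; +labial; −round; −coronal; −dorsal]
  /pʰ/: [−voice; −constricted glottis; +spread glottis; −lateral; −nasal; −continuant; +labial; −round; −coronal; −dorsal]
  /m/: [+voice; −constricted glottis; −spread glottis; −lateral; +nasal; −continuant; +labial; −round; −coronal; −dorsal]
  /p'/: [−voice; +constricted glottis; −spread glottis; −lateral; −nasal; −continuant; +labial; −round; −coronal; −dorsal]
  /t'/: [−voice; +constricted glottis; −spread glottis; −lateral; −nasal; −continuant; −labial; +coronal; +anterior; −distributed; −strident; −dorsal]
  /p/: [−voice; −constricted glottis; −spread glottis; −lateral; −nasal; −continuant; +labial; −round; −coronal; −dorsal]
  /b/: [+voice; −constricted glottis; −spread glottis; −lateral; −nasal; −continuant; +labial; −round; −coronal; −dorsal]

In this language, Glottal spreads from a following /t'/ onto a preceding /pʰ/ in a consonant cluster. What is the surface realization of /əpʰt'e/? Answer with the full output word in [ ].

The Glottal node dominates the terminals [constricted glottis], [spread glottis].
The target acquires /t'/'s values for everything under Glottal — [+constricted glottis], [−spread glottis] — while keeping its own [voice], [lateral], [nasal], ….
This feature bundle is that of [p'], so /əpʰt'e/ surfaces as [əp't'e].

[əp't'e]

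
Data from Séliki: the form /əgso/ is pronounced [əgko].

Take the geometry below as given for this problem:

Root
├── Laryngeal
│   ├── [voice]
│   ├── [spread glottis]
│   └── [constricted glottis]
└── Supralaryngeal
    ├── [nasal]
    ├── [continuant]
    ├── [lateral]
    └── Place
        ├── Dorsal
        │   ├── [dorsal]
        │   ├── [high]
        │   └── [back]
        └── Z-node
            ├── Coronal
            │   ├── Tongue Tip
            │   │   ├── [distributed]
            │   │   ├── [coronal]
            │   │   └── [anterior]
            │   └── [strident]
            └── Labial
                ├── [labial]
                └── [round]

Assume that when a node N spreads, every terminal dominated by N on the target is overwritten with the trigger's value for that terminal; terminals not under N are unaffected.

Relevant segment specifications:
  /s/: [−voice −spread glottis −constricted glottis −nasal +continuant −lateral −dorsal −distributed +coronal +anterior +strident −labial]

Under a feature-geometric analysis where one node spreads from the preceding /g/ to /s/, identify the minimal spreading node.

Feature comparison: [continuant], [coronal], [anterior], [distributed], [strident], [dorsal], [high], [back] differ between /s/ and [k]; the remaining terminals match.
In this geometry the lowest node dominating all of them is Supralaryngeal: every daughter of Supralaryngeal dominates only a proper subset, so no lower node suffices.
Spreading Supralaryngeal from /g/ overwrites each of those terminals with /g/'s values, yielding exactly [k].
Had Root spread, [voice] would have taken /g/'s value; it stays as in /s/, confirming the spreading constituent is exactly Supralaryngeal.

Supralaryngeal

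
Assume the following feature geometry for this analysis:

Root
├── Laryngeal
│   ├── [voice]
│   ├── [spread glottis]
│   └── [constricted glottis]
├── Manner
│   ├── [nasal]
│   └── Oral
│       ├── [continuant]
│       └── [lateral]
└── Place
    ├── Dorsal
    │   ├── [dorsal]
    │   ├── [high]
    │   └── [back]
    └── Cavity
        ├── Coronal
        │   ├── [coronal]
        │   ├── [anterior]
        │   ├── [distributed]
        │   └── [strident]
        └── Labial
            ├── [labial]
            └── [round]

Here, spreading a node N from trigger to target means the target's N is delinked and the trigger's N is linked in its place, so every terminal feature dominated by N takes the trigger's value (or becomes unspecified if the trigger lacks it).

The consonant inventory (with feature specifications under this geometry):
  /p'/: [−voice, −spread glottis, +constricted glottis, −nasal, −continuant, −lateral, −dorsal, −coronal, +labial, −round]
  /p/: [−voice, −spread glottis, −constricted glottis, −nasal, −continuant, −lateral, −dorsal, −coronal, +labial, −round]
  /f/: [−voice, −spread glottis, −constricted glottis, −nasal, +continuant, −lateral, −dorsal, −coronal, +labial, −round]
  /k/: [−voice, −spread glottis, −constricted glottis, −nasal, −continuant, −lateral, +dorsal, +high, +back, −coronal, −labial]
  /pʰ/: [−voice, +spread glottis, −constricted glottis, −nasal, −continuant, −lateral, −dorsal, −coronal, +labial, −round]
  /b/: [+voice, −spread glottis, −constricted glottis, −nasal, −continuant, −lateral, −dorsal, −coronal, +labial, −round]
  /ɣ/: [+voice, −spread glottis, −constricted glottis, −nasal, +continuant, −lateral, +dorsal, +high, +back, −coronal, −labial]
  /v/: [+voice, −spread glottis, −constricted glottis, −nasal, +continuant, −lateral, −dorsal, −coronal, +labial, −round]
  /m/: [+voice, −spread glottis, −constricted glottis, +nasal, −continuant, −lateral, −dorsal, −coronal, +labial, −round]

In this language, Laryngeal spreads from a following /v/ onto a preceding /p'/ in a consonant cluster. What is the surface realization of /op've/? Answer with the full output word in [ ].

The Laryngeal node dominates the terminals [voice], [spread glottis], [constricted glottis].
After delinking /p'/'s Laryngeal and linking /v/'s, the affected terminals become [+voice], [−spread glottis], [−constricted glottis]; [nasal], [continuant], [lateral], … (outside Laryngeal) are retained from /p'/.
The resulting bundle matches /b/ in the inventory; substituting it for /p'/ gives [obve].

[obve]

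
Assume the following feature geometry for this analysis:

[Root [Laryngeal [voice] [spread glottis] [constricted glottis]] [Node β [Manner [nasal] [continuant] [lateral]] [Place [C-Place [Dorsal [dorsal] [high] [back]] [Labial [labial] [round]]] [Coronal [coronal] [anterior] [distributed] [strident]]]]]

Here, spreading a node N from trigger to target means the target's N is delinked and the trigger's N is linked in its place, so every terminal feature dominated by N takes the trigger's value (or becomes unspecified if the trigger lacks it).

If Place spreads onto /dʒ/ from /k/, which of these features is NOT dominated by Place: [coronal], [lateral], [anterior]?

[lateral]

The terminals dominated by Place are [dorsal], [high], [back], [labial], [round], [coronal], [anterior], [distributed], [strident].
[anterior], [coronal] all lie under Place, so they are overwritten when Place spreads.
[lateral] attaches under Manner, not under Place, so /dʒ/ retains its own value for [lateral].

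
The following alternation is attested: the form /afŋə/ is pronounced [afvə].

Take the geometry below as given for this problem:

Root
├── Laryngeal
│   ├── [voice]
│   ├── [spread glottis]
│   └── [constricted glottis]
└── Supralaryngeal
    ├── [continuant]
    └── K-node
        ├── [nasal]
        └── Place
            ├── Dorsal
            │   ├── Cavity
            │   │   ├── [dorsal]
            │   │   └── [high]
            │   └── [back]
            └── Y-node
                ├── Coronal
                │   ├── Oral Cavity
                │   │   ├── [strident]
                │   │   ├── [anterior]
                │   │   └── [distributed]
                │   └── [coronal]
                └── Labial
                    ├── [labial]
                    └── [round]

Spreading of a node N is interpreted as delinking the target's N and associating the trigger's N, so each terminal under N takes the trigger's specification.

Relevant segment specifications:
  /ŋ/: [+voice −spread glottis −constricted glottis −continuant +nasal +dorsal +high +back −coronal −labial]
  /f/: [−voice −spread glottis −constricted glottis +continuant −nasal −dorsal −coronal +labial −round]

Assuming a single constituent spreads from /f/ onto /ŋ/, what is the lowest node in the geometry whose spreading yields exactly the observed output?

Comparing /ŋ/ with its surface form [v], the features that change are [nasal], [continuant], [labial], [round], [dorsal], [high], [back].
These terminals are all dominated by Supralaryngeal, and no proper subconstituent of Supralaryngeal covers them all; Supralaryngeal is their lowest common ancestor.
Delinking /ŋ/'s Supralaryngeal and associating /f/'s Supralaryngeal gives precisely the feature bundle of [v].
Had Root spread, [voice] would have taken /f/'s value; it stays as in /ŋ/, confirming the spreading constituent is exactly Supralaryngeal.

Supralaryngeal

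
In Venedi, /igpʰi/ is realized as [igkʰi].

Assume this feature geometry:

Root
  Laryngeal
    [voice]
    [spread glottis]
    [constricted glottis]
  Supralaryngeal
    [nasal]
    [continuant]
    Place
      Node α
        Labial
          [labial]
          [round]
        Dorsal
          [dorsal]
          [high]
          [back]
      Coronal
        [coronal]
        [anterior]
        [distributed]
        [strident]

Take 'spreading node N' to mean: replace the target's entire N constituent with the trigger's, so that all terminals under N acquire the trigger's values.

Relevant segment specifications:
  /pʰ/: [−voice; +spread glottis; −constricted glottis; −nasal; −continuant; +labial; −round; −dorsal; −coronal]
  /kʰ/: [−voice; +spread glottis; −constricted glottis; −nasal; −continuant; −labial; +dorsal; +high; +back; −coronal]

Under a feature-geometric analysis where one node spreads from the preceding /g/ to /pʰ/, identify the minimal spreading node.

/pʰ/ and [kʰ] differ in [labial], [round], [dorsal], [high], [back]; every other specified feature is identical.
In this geometry the lowest node dominating all of them is Node α: every daughter of Node α dominates only a proper subset, so no lower node suffices.
Delinking /pʰ/'s Node α and associating /g/'s Node α gives precisely the feature bundle of [kʰ].
Features on which the two segments disagree outside Node α, such as [spread glottis], [voice], are unchanged — nothing dominating them spread, and Node α is the minimal sufficient constituent.

Node α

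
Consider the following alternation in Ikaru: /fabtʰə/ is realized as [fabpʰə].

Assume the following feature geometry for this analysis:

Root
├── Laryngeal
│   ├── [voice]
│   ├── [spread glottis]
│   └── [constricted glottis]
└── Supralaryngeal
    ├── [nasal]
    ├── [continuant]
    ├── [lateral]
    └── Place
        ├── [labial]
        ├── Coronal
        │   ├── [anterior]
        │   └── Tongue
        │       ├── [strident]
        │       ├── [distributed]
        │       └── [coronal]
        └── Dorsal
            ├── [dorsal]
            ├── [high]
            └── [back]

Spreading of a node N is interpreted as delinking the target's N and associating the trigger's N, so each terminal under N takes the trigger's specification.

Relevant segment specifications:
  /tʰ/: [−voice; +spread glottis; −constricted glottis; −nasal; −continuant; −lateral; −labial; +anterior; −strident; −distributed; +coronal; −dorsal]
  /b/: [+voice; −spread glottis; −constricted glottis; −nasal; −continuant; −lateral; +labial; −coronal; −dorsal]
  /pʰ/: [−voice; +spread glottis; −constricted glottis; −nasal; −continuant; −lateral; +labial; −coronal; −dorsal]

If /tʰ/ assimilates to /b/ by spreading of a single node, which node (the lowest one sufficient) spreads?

Place

Feature comparison: [labial], [coronal], [anterior], [distributed], [strident] differ between /tʰ/ and [pʰ]; the remaining terminals match.
In this geometry the lowest node dominating all of them is Place: every daughter of Place dominates only a proper subset, so no lower node suffices.
Spreading Place from /b/ overwrites each of those terminals with /b/'s values, yielding exactly [pʰ].
Features on which the two segments disagree outside Place, such as [voice], [spread glottis], are unchanged — nothing dominating them spread, and Place is the minimal sufficient constituent.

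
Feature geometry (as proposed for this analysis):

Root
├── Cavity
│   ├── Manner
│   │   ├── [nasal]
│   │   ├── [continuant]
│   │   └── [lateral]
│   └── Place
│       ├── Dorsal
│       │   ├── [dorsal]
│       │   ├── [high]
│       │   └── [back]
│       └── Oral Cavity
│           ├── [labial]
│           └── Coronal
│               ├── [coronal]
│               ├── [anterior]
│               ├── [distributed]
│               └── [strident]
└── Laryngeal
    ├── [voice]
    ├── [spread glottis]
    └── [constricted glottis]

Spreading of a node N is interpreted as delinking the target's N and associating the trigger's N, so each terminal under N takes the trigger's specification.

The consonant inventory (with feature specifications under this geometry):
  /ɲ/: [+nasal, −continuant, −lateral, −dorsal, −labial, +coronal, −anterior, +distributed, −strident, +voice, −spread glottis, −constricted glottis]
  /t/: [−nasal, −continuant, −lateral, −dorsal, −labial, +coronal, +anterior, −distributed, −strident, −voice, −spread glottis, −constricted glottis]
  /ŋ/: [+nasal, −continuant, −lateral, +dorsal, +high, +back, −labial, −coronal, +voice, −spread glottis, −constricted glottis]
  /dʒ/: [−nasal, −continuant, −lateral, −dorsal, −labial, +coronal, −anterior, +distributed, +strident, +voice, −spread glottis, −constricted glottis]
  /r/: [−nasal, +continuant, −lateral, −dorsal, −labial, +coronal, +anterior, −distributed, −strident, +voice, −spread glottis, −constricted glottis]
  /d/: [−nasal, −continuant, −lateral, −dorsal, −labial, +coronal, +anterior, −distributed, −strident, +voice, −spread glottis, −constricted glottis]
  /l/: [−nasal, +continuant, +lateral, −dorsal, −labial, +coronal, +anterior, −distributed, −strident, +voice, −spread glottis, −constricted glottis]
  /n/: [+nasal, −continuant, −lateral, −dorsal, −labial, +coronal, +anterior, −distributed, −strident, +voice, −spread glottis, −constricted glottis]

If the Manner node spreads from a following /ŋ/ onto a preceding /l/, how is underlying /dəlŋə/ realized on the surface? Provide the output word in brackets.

[dənŋə]

The Manner node dominates the terminals [nasal], [continuant], [lateral].
The target acquires /ŋ/'s values for everything under Manner — [+nasal], [−continuant], [−lateral] — while keeping its own [dorsal], [labial], [coronal], ….
Among the inventory, only /n/ has exactly this specification, giving the surface form [dənŋə].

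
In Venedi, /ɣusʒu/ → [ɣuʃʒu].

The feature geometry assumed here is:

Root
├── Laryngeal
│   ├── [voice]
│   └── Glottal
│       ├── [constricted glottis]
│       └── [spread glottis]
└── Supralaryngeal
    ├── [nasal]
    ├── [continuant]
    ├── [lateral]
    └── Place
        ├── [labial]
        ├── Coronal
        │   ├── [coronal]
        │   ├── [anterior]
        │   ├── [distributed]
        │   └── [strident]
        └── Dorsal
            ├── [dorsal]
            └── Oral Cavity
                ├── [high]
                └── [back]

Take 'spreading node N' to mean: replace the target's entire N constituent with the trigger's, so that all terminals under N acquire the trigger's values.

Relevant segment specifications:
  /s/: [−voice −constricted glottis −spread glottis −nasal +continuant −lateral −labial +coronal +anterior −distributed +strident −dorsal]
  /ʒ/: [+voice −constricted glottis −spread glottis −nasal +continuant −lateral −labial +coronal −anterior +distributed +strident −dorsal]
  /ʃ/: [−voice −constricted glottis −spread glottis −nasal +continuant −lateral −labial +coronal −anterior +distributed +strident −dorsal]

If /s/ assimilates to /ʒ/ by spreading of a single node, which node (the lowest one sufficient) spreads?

The alternation /s/ → [ʃ] changes [anterior], [distributed] and nothing else.
The smallest constituent containing every changed terminal is Coronal — each of its daughters lacks at least one of the affected features.
Spreading Coronal from /ʒ/ overwrites each of those terminals with /ʒ/'s values, yielding exactly [ʃ].
[voice], a feature on which the two segments disagree outside Coronal, is unchanged — nothing dominating it spread, and Coronal is the minimal sufficient constituent.

Coronal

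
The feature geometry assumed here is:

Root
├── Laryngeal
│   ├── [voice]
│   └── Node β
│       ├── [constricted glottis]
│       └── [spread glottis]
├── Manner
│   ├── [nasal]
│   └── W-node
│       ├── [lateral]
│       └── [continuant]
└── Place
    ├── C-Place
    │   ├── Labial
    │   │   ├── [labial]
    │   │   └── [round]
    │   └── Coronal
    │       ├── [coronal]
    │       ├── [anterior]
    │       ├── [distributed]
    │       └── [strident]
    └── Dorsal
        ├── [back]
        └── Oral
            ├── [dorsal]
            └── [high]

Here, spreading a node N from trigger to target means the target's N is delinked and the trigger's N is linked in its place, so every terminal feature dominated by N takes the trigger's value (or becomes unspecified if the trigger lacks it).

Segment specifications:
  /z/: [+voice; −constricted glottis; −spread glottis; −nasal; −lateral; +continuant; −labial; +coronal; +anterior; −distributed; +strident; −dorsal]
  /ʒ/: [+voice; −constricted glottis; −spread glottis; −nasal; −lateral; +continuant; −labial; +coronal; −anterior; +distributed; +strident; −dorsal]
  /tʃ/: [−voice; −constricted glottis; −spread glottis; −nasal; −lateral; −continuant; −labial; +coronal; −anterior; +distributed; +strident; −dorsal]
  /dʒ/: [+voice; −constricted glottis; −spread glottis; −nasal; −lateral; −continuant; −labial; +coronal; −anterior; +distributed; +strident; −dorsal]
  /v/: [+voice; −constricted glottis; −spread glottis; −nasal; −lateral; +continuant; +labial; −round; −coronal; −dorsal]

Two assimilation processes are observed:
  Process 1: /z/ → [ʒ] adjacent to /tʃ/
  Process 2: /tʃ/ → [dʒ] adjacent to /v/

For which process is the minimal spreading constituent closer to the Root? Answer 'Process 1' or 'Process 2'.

Process 1 alters [anterior], [distributed]; the lowest common ancestor is Coronal (depth 3 from Root).
In Process 2, [voice] changes, so the minimal spreading node is [voice] at depth 2.
[voice] is closer to Root than Coronal, so Process 2 spreads the higher node.

Process 2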